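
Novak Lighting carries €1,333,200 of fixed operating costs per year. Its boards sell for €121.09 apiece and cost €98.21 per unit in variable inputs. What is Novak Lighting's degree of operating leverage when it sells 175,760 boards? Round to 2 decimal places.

1.50

Contribution at this volume is 175,760 × €22.88 = €4,021,388.80.
Operating income = contribution − fixed costs = €4,021,388.80 − €1,333,200 = €2,688,188.80.
DOL = contribution ÷ EBIT = €4,021,388.80 ÷ €2,688,188.80 = 1.4959.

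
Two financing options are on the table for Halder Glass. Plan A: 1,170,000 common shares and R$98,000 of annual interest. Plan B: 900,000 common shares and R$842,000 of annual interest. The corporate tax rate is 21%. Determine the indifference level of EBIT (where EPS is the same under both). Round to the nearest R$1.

Set EPS_A = EPS_B: (EBIT − R$98,000)(1 − 0.21) ÷ 1,170,000 = (EBIT − R$842,000)(1 − 0.21) ÷ 900,000.
The (1 − t) factor cancels: (EBIT − 98,000) × 900,000 = (EBIT − 842,000) × 1,170,000.
EBIT × (1,170,000 − 900,000) = 842,000 × 1,170,000 − 98,000 × 900,000 = 896,940,000,000, so EBIT = 896,940,000,000 ÷ 270,000 = 3,322,000.00.

R$3,322,000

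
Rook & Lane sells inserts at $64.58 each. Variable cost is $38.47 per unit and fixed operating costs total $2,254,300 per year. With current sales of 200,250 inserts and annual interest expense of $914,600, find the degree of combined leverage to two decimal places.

2.54

Total contribution margin = 200,250 × $26.11 = $5,228,527.50.
Subtracting fixed costs: EBIT = $5,228,527.50 − $2,254,300 = $2,974,227.50. Interest = $914,600.00, so EBIT − I = $2,059,627.50.
Degree of total leverage = total CM / (EBIT − interest) = $5,228,527.50 / $2,059,627.50 = 2.5386.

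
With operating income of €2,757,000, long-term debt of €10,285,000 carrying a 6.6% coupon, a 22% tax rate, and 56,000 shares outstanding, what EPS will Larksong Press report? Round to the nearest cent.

€28.95

Pre-tax income = €2,757,000 − €678,810.00 = €2,078,190.00.
After tax at 22%: net income = €2,078,190.00 × 0.78 = €1,620,988.20.
Per share: €1,620,988.20 / 56,000 shares = €28.95.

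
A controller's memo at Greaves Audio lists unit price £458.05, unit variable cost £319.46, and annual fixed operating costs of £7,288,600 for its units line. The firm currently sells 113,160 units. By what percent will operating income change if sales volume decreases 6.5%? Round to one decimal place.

Contribution at this volume is 113,160 × £138.59 = £15,682,844.40.
Operating income = contribution − fixed costs = £15,682,844.40 − £7,288,600 = £8,394,244.40.
Degree of operating leverage = £15,682,844.40 / £8,394,244.40 = 1.8683.
So EBIT moves 1.8683 × (-6.5%) = -12.1%.

-12.1%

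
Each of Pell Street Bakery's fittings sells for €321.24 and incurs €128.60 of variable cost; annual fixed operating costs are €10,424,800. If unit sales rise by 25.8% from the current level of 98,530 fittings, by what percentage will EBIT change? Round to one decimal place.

Total contribution margin = 98,530 × €192.64 = €18,980,819.20.
Subtracting fixed costs: EBIT = €18,980,819.20 − €10,424,800 = €8,556,019.20.
So DOL = total CM / EBIT = €18,980,819.20 / €8,556,019.20 = 2.2184.
%ΔEBIT = DOL × %ΔSales = 2.2184 × +25.8% = +57.2%.

+57.2%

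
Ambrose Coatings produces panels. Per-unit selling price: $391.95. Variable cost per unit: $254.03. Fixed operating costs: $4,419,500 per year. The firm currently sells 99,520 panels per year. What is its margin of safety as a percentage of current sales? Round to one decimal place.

Unit CM = price − variable cost = $391.95 − $254.03 = $137.92. Break-even units = $4,419,500 ÷ $137.92 = 32,043.94; break-even revenue = 32,043.94 × $391.95 = $12,559,621.70.
Current sales = 99,520 × $391.95 = $39,006,864.00.
Margin of safety = ($39,006,864.00 − $12,559,621.70) ÷ $39,006,864.00 = 67.8%.

67.8%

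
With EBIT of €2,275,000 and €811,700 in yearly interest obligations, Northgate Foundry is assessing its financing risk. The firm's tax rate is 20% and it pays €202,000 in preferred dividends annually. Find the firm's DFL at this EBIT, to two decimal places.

Annual interest charges come to €811,700.00.
Pre-tax preferred-dividend burden = €202,000 ÷ (1 − 0.20) = €252,500.00.
DFL = EBIT ÷ [EBIT − I − D_p/(1−t)] = €2,275,000 ÷ [€2,275,000 − €811,700.00 − €252,500.00] = €2,275,000 ÷ €1,210,800.00 = 1.8789.

1.88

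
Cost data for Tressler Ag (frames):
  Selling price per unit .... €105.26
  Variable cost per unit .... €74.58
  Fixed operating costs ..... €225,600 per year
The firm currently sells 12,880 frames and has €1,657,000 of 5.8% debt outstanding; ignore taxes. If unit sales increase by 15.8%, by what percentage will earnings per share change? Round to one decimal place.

+85.0%

Contribution at this volume is 12,880 × €30.68 = €395,158.40.
Operating income = contribution − fixed costs = €395,158.40 − €225,600 = €169,558.40.
Interest = €96,106.00, so EBIT − I = €73,452.40.
Degree of combined leverage = contribution ÷ (EBIT − I) = €395,158.40 ÷ €73,452.40 = 5.3798.
EPS therefore changes by 5.3798 × (+15.8%) = +85.0%.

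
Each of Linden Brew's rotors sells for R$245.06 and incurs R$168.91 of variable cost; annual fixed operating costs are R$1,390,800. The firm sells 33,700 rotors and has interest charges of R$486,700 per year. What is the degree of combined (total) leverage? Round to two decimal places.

Total contribution margin = 33,700 × R$76.15 = R$2,566,255.00.
Operating income = contribution − fixed costs = R$2,566,255.00 − R$1,390,800 = R$1,175,455.00. Interest = R$486,700.00.
DOL = R$2,566,255.00 ÷ R$1,175,455.00 = 2.1832; DFL = R$1,175,455.00 ÷ R$688,755.00 = 1.7066.
DCL = DOL × DFL = 2.1832 × 1.7066 = 3.7258.

3.73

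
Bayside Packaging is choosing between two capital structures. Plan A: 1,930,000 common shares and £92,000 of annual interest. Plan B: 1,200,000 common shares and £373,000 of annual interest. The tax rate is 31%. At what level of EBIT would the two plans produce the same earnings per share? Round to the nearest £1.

£834,918

At indifference, (EBIT − 92,000)(1 − t)/1,930,000 = (EBIT − 373,000)(1 − t)/1,200,000.
The (1 − t) factor cancels: (EBIT − 92,000) × 1,200,000 = (EBIT − 373,000) × 1,930,000.
EBIT × (1,930,000 − 1,200,000) = 373,000 × 1,930,000 − 92,000 × 1,200,000 = 609,490,000,000, so EBIT = 609,490,000,000 ÷ 730,000 = 834,917.81.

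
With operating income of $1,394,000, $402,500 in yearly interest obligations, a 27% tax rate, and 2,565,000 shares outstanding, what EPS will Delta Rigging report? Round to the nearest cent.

$0.28

Pre-tax income = $1,394,000 − $402,500.00 = $991,500.00.
After tax at 27%: net income = $991,500.00 × 0.73 = $723,795.00.
EPS = $723,795.00 ÷ 2,565,000 = $0.28.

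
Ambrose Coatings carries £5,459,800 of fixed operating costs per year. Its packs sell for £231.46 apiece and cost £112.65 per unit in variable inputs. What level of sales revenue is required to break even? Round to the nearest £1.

Contribution margin per unit = £231.46 − £112.65 = £118.81, a CM ratio of £118.81 ÷ £231.46 = 0.5133.
Break-even sales = FC ÷ CM ratio = £5,459,800 × £231.46 / £118.81 = £10,636,523.

£10,636,523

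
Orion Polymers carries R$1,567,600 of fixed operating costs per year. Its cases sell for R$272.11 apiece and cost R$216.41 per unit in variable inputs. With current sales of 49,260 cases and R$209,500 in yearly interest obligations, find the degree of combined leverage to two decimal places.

2.84

Total contribution margin = 49,260 × R$55.70 = R$2,743,782.00.
Operating income = contribution − fixed costs = R$2,743,782.00 − R$1,567,600 = R$1,176,182.00. Interest = R$209,500.00, so EBIT − I = R$966,682.00.
Degree of total leverage = total CM / (EBIT − interest) = R$2,743,782.00 / R$966,682.00 = 2.8384.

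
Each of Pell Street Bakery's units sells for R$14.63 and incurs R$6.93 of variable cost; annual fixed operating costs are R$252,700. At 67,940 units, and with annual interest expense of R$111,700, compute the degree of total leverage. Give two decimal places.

Total contribution margin = 67,940 × R$7.70 = R$523,138.00.
EBIT = R$523,138.00 − R$252,700 = R$270,438.00. Interest = R$111,700.00, so EBIT − I = R$158,738.00.
DCL = contribution ÷ (EBIT − I) = R$523,138.00 ÷ R$158,738.00 = 3.2956.

3.30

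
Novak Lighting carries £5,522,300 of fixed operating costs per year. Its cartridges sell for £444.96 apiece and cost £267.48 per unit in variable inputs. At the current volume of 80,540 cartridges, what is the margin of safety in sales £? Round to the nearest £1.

£21,992,123

Contribution margin per unit = £444.96 − £267.48 = £177.48. Break-even units = £5,522,300 ÷ £177.48 = 31,115.06; break-even revenue = 31,115.06 × £444.96 = £13,844,954.97.
Actual sales revenue = 80,540 × £444.96 = £35,837,078.40.
Margin of safety = £35,837,078.40 − £13,844,954.97 = £21,992,123.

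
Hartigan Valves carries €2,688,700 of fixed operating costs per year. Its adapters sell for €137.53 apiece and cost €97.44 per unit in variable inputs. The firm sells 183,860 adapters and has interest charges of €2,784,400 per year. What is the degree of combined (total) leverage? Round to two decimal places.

Total contribution margin = 183,860 × €40.09 = €7,370,947.40.
EBIT = €7,370,947.40 − €2,688,700 = €4,682,247.40. Interest = €2,784,400.00.
DOL = €7,370,947.40 ÷ €4,682,247.40 = 1.5742; DFL = €4,682,247.40 ÷ €1,897,847.40 = 2.4671.
Combined leverage = 1.5742 × 2.4671 = 3.8837.

3.88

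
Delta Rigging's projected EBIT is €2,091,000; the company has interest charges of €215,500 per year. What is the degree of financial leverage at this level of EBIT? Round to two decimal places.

Annual interest charges come to €215,500.00.
Degree of financial leverage = EBIT / (EBIT − interest) = €2,091,000 / €1,875,500.00 = 1.1149.

1.11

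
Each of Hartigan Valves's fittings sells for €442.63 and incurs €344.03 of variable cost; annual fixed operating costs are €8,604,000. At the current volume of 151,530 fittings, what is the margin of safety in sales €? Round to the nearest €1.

€28,447,094

Each unit contributes €442.63 − €344.03 = €98.60. Break-even units = €8,604,000 ÷ €98.60 = 87,261.66; break-even revenue = 87,261.66 × €442.63 = €38,624,630.02.
Current sales = 151,530 × €442.63 = €67,071,723.90.
Margin of safety = €67,071,723.90 − €38,624,630.02 = €28,447,094.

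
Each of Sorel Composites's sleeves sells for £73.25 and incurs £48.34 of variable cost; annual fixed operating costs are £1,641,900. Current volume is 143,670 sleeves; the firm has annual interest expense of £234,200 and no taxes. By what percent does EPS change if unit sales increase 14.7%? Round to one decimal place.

Total contribution margin = 143,670 × £24.91 = £3,578,819.70.
Operating income = contribution − fixed costs = £3,578,819.70 − £1,641,900 = £1,936,919.70.
After interest of £234,200.00, pre-tax earnings = £1,702,719.70.
DCL = total CM / (EBIT − I) = £3,578,819.70 / £1,702,719.70 = 2.1018.
%ΔEPS = DCL × %ΔSales = 2.1018 × +14.7% = +30.9%.

+30.9%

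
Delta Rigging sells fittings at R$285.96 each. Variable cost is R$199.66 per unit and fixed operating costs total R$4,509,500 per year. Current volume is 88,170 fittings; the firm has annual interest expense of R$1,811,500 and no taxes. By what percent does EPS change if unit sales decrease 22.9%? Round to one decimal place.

Total contribution margin = 88,170 × R$86.30 = R$7,609,071.00.
Subtracting fixed costs: EBIT = R$7,609,071.00 − R$4,509,500 = R$3,099,571.00.
After interest of R$1,811,500.00, pre-tax earnings = R$1,288,071.00.
Degree of combined leverage = contribution ÷ (EBIT − I) = R$7,609,071.00 ÷ R$1,288,071.00 = 5.9073.
EPS therefore changes by 5.9073 × (-22.9%) = -135.3%.

-135.3%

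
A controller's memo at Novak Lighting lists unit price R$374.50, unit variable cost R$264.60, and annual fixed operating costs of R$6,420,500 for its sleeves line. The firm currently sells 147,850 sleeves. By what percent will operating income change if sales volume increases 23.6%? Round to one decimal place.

At 147,850 units, contribution = 147,850 × R$109.90 = R$16,248,715.00.
Subtracting fixed costs: EBIT = R$16,248,715.00 − R$6,420,500 = R$9,828,215.00.
Degree of operating leverage = R$16,248,715.00 / R$9,828,215.00 = 1.6533.
Operating income changes by 1.6533 × +23.6% = +39.0%.

+39.0%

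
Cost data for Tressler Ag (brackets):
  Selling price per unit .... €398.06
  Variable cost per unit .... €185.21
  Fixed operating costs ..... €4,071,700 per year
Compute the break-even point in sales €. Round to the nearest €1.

€7,614,662

Contribution margin per unit = €398.06 − €185.21 = €212.85, a CM ratio of €212.85 ÷ €398.06 = 0.5347.
Break-even sales = FC ÷ CM ratio = €4,071,700 × €398.06 / €212.85 = €7,614,662.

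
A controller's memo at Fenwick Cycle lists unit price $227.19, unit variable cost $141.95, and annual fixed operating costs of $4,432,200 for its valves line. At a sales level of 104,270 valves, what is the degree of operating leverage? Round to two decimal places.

Total contribution margin = 104,270 × $85.24 = $8,887,974.80.
Subtracting fixed costs: EBIT = $8,887,974.80 − $4,432,200 = $4,455,774.80.
DOL = contribution ÷ EBIT = $8,887,974.80 ÷ $4,455,774.80 = 1.9947.

1.99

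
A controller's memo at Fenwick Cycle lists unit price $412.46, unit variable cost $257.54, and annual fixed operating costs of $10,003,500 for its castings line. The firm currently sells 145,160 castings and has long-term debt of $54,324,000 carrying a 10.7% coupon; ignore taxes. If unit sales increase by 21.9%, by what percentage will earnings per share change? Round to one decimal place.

Total contribution margin = 145,160 × $154.92 = $22,488,187.20.
Subtracting fixed costs: EBIT = $22,488,187.20 − $10,003,500 = $12,484,687.20.
After interest of $5,812,668.00, pre-tax earnings = $6,672,019.20.
Degree of combined leverage = contribution ÷ (EBIT − I) = $22,488,187.20 ÷ $6,672,019.20 = 3.3705.
%ΔEPS = DCL × %ΔSales = 3.3705 × +21.9% = +73.8%.

+73.8%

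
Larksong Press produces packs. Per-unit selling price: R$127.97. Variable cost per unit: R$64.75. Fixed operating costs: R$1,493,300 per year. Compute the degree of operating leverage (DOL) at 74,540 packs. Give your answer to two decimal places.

Contribution at this volume is 74,540 × R$63.22 = R$4,712,418.80.
Operating income = contribution − fixed costs = R$4,712,418.80 − R$1,493,300 = R$3,219,118.80.
Degree of operating leverage = R$4,712,418.80 / R$3,219,118.80 = 1.4639.

1.46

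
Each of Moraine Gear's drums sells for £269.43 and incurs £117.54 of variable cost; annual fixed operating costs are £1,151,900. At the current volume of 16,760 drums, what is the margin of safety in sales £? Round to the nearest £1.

Contribution margin per unit = £269.43 − £117.54 = £151.89. Break-even units = £1,151,900 ÷ £151.89 = 7,583.78; break-even revenue = 7,583.78 × £269.43 = £2,043,297.23.
Actual sales revenue = 16,760 × £269.43 = £4,515,646.80.
Margin of safety = £4,515,646.80 − £2,043,297.23 = £2,472,350.

£2,472,350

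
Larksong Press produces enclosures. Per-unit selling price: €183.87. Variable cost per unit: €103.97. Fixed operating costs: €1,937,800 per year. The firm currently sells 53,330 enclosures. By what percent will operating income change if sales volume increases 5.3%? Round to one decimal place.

Total contribution margin = 53,330 × €79.90 = €4,261,067.00.
EBIT = €4,261,067.00 − €1,937,800 = €2,323,267.00.
So DOL = total CM / EBIT = €4,261,067.00 / €2,323,267.00 = 1.8341.
Operating income changes by 1.8341 × +5.3% = +9.7%.

+9.7%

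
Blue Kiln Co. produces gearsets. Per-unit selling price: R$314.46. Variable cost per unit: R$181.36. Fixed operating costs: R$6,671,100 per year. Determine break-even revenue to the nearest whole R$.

Contribution margin per unit = R$314.46 − R$181.36 = R$133.10, a CM ratio of R$133.10 ÷ R$314.46 = 0.4233.
Break-even revenue = fixed costs × price ÷ CM = R$6,671,100 × R$314.46 ÷ R$133.10 = R$15,761,038.

R$15,761,038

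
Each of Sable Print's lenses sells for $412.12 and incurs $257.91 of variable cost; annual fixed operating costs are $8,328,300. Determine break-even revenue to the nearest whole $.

CM per unit = $412.12 − $257.91 = $154.21; CM ratio = $154.21 / $412.12 = 0.3742.
Break-even sales = FC ÷ CM ratio = $8,328,300 × $412.12 / $154.21 = $22,257,046.

$22,257,046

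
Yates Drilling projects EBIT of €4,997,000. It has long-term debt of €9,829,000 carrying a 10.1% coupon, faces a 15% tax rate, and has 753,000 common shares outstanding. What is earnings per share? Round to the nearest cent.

€4.52

Pre-tax income = €4,997,000 − €992,729.00 = €4,004,271.00.
After tax at 15%: net income = €4,004,271.00 × 0.85 = €3,403,630.35.
EPS = €3,403,630.35 ÷ 753,000 = €4.52.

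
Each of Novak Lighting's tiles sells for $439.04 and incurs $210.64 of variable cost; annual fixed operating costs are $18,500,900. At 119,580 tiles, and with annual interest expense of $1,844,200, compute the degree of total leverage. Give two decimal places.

3.92

Contribution at this volume is 119,580 × $228.40 = $27,312,072.00.
Subtracting fixed costs: EBIT = $27,312,072.00 − $18,500,900 = $8,811,172.00. Interest = $1,844,200.00.
DOL = $27,312,072.00 ÷ $8,811,172.00 = 3.0997; DFL = $8,811,172.00 ÷ $6,966,972.00 = 1.2647.
Combined leverage = 3.0997 × 1.2647 = 3.9202.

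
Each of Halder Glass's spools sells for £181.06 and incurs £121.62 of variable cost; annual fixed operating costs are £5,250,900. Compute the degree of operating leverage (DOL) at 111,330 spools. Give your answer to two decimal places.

4.84

Total contribution margin = 111,330 × £59.44 = £6,617,455.20.
EBIT = £6,617,455.20 − £5,250,900 = £1,366,555.20.
So DOL = total CM / EBIT = £6,617,455.20 / £1,366,555.20 = 4.8424.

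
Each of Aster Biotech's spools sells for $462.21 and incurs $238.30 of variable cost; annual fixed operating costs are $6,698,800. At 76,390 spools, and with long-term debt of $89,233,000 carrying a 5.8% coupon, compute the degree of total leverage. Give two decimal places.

3.27

Contribution at this volume is 76,390 × $223.91 = $17,104,484.90.
Subtracting fixed costs: EBIT = $17,104,484.90 − $6,698,800 = $10,405,684.90. Interest = $5,175,514.00, so EBIT − I = $5,230,170.90.
DCL = contribution ÷ (EBIT − I) = $17,104,484.90 ÷ $5,230,170.90 = 3.2703.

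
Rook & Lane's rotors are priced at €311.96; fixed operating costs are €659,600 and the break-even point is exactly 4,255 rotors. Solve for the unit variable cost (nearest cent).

€156.94

At break-even, FC = Q × (P − VC), so P − VC = €659,600 ÷ 4,255 = €155.0176.
Hence VC = price − CM = €311.96 − €155.0176 = €156.94.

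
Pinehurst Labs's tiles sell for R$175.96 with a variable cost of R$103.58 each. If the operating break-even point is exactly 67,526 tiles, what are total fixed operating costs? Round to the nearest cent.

Contribution margin per unit = R$175.96 − R$103.58 = R$72.38.
Fixed costs = break-even units × CM = 67,526 × R$72.38 = R$4,887,531.88.

R$4,887,531.88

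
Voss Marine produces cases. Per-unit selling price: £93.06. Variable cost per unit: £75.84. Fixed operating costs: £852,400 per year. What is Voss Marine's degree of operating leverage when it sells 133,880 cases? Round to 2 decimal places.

1.59

At 133,880 units, contribution = 133,880 × £17.22 = £2,305,413.60.
Subtracting fixed costs: EBIT = £2,305,413.60 − £852,400 = £1,453,013.60.
So DOL = total CM / EBIT = £2,305,413.60 / £1,453,013.60 = 1.5866.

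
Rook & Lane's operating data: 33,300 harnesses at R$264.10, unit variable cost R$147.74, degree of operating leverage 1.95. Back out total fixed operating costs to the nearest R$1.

At 33,300 units, contribution = 33,300 × R$116.36 = R$3,874,788.00.
DOL = contribution / EBIT, so EBIT = R$3,874,788.00 / 1.95 = R$1,987,070.77.
And FC = contribution − EBIT = R$3,874,788.00 − R$1,987,070.77 = R$1,887,717.

R$1,887,717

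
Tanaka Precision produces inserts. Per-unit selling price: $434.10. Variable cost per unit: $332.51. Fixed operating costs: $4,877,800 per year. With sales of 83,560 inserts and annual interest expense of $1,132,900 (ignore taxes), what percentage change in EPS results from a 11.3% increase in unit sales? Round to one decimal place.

Contribution at this volume is 83,560 × $101.59 = $8,488,860.40.
EBIT = $8,488,860.40 − $4,877,800 = $3,611,060.40.
Interest = $1,132,900.00, so EBIT − I = $2,478,160.40.
DCL = total CM / (EBIT − I) = $8,488,860.40 / $2,478,160.40 = 3.4255.
EPS therefore changes by 3.4255 × (+11.3%) = +38.7%.

+38.7%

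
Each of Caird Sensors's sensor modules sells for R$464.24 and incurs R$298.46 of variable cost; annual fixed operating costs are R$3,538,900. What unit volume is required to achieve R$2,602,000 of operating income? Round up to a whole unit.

37,043 sensor modules

Contribution margin per unit = R$464.24 − R$298.46 = R$165.78.
Need Q such that Q × R$165.78 − R$3,538,900 = R$2,602,000, i.e. Q = R$6,140,900 / R$165.78 = 37,042.47 → 37,043.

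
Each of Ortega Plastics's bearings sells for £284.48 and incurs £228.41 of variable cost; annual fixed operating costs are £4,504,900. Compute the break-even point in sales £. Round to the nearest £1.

CM per unit = £284.48 − £228.41 = £56.07; CM ratio = £56.07 / £284.48 = 0.1971.
Break-even sales = FC ÷ CM ratio = £4,504,900 × £284.48 / £56.07 = £22,856,322.

£22,856,322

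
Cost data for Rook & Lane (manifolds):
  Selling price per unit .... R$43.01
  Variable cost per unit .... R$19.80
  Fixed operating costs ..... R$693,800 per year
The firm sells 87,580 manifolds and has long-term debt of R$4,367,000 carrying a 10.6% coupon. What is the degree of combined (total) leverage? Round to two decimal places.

2.32

At 87,580 units, contribution = 87,580 × R$23.21 = R$2,032,731.80.
Subtracting fixed costs: EBIT = R$2,032,731.80 − R$693,800 = R$1,338,931.80. Interest = R$462,902.00.
DOL = R$2,032,731.80 ÷ R$1,338,931.80 = 1.5182; DFL = R$1,338,931.80 ÷ R$876,029.80 = 1.5284.
Combined leverage = 1.5182 × 1.5284 = 2.3204.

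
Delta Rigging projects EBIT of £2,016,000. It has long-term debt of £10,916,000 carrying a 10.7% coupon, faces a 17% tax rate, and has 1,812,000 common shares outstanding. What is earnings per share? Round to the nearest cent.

£0.39

Interest = £1,168,012.00, so EBT = £2,016,000 − £1,168,012.00 = £847,988.00.
After tax at 17%: net income = £847,988.00 × 0.83 = £703,830.04.
Per share: £703,830.04 / 1,812,000 shares = £0.39.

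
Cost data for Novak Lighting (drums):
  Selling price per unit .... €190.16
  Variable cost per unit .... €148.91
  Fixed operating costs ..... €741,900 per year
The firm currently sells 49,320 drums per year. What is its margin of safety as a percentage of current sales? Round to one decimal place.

Contribution margin per unit = €190.16 − €148.91 = €41.25. Break-even units = €741,900 ÷ €41.25 = 17,985.45; break-even revenue = 17,985.45 × €190.16 = €3,420,114.04.
Actual sales revenue = 49,320 × €190.16 = €9,378,691.20.
Margin of safety = (€9,378,691.20 − €3,420,114.04) ÷ €9,378,691.20 = 63.5%.

63.5%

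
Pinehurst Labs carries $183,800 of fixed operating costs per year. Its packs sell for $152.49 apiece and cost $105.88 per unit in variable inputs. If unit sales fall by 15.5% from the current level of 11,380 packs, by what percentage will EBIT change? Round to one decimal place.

-23.7%

Total contribution margin = 11,380 × $46.61 = $530,421.80.
Operating income = contribution − fixed costs = $530,421.80 − $183,800 = $346,621.80.
DOL = contribution ÷ EBIT = $530,421.80 ÷ $346,621.80 = 1.5303.
%ΔEBIT = DOL × %ΔSales = 1.5303 × -15.5% = -23.7%.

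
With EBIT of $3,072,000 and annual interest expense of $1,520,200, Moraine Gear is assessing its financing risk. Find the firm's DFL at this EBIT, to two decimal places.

1.98

Interest = $1,520,200.00.
DFL = EBIT ÷ (EBIT − I) = $3,072,000 ÷ ($3,072,000 − $1,520,200.00) = $3,072,000 ÷ $1,551,800.00 = 1.9796.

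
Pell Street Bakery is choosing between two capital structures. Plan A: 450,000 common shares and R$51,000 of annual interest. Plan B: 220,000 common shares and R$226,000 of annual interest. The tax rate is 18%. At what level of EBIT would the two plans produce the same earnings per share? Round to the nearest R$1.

R$393,391

At indifference, (EBIT − 51,000)(1 − t)/450,000 = (EBIT − 226,000)(1 − t)/220,000.
The (1 − t) factor cancels: (EBIT − 51,000) × 220,000 = (EBIT − 226,000) × 450,000.
Solving, EBIT = (226,000·450,000 − 51,000·220,000) / (450,000 − 220,000) = 90,480,000,000 / 230,000 = 393,391.30.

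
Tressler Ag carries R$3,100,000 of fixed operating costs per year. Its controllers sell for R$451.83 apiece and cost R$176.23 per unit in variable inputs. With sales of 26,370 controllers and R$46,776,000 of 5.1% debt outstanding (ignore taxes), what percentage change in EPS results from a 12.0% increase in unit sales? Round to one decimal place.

+48.9%

At 26,370 units, contribution = 26,370 × R$275.60 = R$7,267,572.00.
EBIT = R$7,267,572.00 − R$3,100,000 = R$4,167,572.00.
After interest of R$2,385,576.00, pre-tax earnings = R$1,781,996.00.
DCL = total CM / (EBIT − I) = R$7,267,572.00 / R$1,781,996.00 = 4.0783.
%ΔEPS = DCL × %ΔSales = 4.0783 × +12.0% = +48.9%.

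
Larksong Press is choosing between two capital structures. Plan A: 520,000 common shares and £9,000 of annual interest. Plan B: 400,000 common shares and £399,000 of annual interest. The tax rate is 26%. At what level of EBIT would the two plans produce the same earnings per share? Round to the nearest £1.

At indifference, (EBIT − 9,000)(1 − t)/520,000 = (EBIT − 399,000)(1 − t)/400,000.
The (1 − t) factor cancels: (EBIT − 9,000) × 400,000 = (EBIT − 399,000) × 520,000.
EBIT × (520,000 − 400,000) = 399,000 × 520,000 − 9,000 × 400,000 = 203,880,000,000, so EBIT = 203,880,000,000 ÷ 120,000 = 1,699,000.00.

£1,699,000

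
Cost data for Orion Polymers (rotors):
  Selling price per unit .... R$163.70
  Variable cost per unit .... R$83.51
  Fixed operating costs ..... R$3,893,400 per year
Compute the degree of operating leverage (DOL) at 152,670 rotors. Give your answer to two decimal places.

Contribution at this volume is 152,670 × R$80.19 = R$12,242,607.30.
Subtracting fixed costs: EBIT = R$12,242,607.30 − R$3,893,400 = R$8,349,207.30.
Degree of operating leverage = R$12,242,607.30 / R$8,349,207.30 = 1.4663.

1.47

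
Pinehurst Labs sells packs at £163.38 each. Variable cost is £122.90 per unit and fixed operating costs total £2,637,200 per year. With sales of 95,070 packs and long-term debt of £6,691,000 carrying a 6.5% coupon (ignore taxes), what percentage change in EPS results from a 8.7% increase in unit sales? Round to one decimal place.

+43.1%

At 95,070 units, contribution = 95,070 × £40.48 = £3,848,433.60.
Operating income = contribution − fixed costs = £3,848,433.60 − £2,637,200 = £1,211,233.60.
Interest = £434,915.00, so EBIT − I = £776,318.60.
Degree of combined leverage = contribution ÷ (EBIT − I) = £3,848,433.60 ÷ £776,318.60 = 4.9573.
%ΔEPS = DCL × %ΔSales = 4.9573 × +8.7% = +43.1%.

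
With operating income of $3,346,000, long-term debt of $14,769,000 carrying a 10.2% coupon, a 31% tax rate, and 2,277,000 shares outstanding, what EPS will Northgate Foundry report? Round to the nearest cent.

$0.56

Pre-tax income = $3,346,000 − $1,506,438.00 = $1,839,562.00.
After tax at 31%: net income = $1,839,562.00 × 0.69 = $1,269,297.78.
Per share: $1,269,297.78 / 2,277,000 shares = $0.56.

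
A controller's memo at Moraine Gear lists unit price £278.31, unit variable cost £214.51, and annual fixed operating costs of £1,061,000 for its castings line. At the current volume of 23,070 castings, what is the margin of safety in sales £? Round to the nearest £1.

£1,792,290

Contribution margin per unit = £278.31 − £214.51 = £63.80. Break-even units = £1,061,000 ÷ £63.80 = 16,630.09; break-even revenue = 16,630.09 × £278.31 = £4,628,321.47.
Actual sales revenue = 23,070 × £278.31 = £6,420,611.70.
Margin of safety = £6,420,611.70 − £4,628,321.47 = £1,792,290.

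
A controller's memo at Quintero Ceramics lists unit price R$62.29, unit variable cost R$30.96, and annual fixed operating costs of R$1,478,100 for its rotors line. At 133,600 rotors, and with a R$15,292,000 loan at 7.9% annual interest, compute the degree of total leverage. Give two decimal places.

Total contribution margin = 133,600 × R$31.33 = R$4,185,688.00.
Operating income = contribution − fixed costs = R$4,185,688.00 − R$1,478,100 = R$2,707,588.00. Interest = R$1,208,068.00.
DOL = R$4,185,688.00 ÷ R$2,707,588.00 = 1.5459; DFL = R$2,707,588.00 ÷ R$1,499,520.00 = 1.8056.
DCL = DOL × DFL = 1.5459 × 1.8056 = 2.7913.

2.79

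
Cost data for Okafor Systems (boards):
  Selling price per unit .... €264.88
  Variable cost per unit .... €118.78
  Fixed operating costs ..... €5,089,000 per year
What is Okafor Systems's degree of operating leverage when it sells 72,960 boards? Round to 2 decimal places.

1.91

Contribution at this volume is 72,960 × €146.10 = €10,659,456.00.
Subtracting fixed costs: EBIT = €10,659,456.00 − €5,089,000 = €5,570,456.00.
Degree of operating leverage = €10,659,456.00 / €5,570,456.00 = 1.9136.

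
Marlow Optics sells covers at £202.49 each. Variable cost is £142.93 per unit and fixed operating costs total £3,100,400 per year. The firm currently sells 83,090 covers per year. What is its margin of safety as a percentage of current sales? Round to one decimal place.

37.4%

Unit CM = price − variable cost = £202.49 − £142.93 = £59.56. Break-even units = £3,100,400 ÷ £59.56 = 52,055.07; break-even revenue = 52,055.07 × £202.49 = £10,540,631.23.
Current sales = 83,090 × £202.49 = £16,824,894.10.
Margin of safety = (£16,824,894.10 − £10,540,631.23) ÷ £16,824,894.10 = 37.4%.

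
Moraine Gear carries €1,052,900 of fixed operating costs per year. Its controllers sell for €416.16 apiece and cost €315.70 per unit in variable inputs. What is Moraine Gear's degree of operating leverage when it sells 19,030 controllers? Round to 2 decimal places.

Total contribution margin = 19,030 × €100.46 = €1,911,753.80.
EBIT = €1,911,753.80 − €1,052,900 = €858,853.80.
DOL = contribution ÷ EBIT = €1,911,753.80 ÷ €858,853.80 = 2.2259.

2.23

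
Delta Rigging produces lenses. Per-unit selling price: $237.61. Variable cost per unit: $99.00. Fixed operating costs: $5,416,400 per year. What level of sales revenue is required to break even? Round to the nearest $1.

$9,284,978

CM per unit = $237.61 − $99.00 = $138.61; CM ratio = $138.61 / $237.61 = 0.5834.
Break-even revenue = fixed costs × price ÷ CM = $5,416,400 × $237.61 ÷ $138.61 = $9,284,978.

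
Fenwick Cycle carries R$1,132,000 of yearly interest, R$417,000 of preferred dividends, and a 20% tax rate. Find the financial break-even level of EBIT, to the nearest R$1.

R$1,653,250

Grossing the preferred dividend up to pre-tax terms: R$417,000 / (1 − 0.20) = R$521,250.00.
EPS = 0 when EBIT covers interest plus the pre-tax preferred burden: R$1,132,000 + R$521,250.00 = R$1,653,250.00.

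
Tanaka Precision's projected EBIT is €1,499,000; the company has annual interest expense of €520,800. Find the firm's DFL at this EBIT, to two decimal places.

1.53

Interest = €520,800.00.
Degree of financial leverage = EBIT / (EBIT − interest) = €1,499,000 / €978,200.00 = 1.5324.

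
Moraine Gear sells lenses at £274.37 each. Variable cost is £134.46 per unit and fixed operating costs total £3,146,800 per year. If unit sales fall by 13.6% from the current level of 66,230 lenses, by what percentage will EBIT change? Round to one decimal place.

-20.6%

Contribution at this volume is 66,230 × £139.91 = £9,266,239.30.
Operating income = contribution − fixed costs = £9,266,239.30 − £3,146,800 = £6,119,439.30.
DOL = contribution ÷ EBIT = £9,266,239.30 ÷ £6,119,439.30 = 1.5142.
So EBIT moves 1.5142 × (-13.6%) = -20.6%.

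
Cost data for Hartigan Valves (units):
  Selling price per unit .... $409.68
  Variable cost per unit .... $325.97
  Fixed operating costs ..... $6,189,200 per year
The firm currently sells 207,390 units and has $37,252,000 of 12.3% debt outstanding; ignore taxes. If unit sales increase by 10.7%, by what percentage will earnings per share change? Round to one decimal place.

+28.2%

Total contribution margin = 207,390 × $83.71 = $17,360,616.90.
EBIT = $17,360,616.90 − $6,189,200 = $11,171,416.90.
Interest = $4,581,996.00, so EBIT − I = $6,589,420.90.
Degree of combined leverage = contribution ÷ (EBIT − I) = $17,360,616.90 ÷ $6,589,420.90 = 2.6346.
EPS therefore changes by 2.6346 × (+10.7%) = +28.2%.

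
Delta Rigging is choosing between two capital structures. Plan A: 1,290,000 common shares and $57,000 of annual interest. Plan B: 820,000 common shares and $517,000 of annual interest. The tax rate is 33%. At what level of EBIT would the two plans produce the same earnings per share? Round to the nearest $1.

$1,319,553

Set EPS_A = EPS_B: (EBIT − $57,000)(1 − 0.33) ÷ 1,290,000 = (EBIT − $517,000)(1 − 0.33) ÷ 820,000.
The (1 − t) factor cancels: (EBIT − 57,000) × 820,000 = (EBIT − 517,000) × 1,290,000.
EBIT × (1,290,000 − 820,000) = 517,000 × 1,290,000 − 57,000 × 820,000 = 620,190,000,000, so EBIT = 620,190,000,000 ÷ 470,000 = 1,319,553.19.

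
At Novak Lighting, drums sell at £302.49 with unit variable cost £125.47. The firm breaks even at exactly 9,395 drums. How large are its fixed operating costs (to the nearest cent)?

Unit CM = price − variable cost = £302.49 − £125.47 = £177.02.
Fixed costs = break-even units × CM = 9,395 × £177.02 = £1,663,102.90.

£1,663,102.90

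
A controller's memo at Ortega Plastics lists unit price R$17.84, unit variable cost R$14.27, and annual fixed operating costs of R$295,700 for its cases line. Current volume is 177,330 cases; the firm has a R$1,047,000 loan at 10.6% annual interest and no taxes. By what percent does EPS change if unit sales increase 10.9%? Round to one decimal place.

Total contribution margin = 177,330 × R$3.57 = R$633,068.10.
Operating income = contribution − fixed costs = R$633,068.10 − R$295,700 = R$337,368.10.
After interest of R$110,982.00, pre-tax earnings = R$226,386.10.
Degree of combined leverage = contribution ÷ (EBIT − I) = R$633,068.10 ÷ R$226,386.10 = 2.7964.
EPS therefore changes by 2.7964 × (+10.9%) = +30.5%.

+30.5%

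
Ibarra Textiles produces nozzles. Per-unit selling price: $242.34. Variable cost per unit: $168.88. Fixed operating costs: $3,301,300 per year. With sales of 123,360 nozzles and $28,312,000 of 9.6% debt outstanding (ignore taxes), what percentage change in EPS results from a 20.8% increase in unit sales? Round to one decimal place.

+61.9%

At 123,360 units, contribution = 123,360 × $73.46 = $9,062,025.60.
Subtracting fixed costs: EBIT = $9,062,025.60 − $3,301,300 = $5,760,725.60.
After interest of $2,717,952.00, pre-tax earnings = $3,042,773.60.
DCL = total CM / (EBIT − I) = $9,062,025.60 / $3,042,773.60 = 2.9782.
%ΔEPS = DCL × %ΔSales = 2.9782 × +20.8% = +61.9%.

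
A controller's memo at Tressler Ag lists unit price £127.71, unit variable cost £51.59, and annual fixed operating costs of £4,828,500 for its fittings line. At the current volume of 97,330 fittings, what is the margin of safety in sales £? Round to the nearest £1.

Each unit contributes £127.71 − £51.59 = £76.12. Break-even units = £4,828,500 ÷ £76.12 = 63,432.74; break-even revenue = 63,432.74 × £127.71 = £8,100,994.94.
Actual sales revenue = 97,330 × £127.71 = £12,430,014.30.
Margin of safety = £12,430,014.30 − £8,100,994.94 = £4,329,019.

£4,329,019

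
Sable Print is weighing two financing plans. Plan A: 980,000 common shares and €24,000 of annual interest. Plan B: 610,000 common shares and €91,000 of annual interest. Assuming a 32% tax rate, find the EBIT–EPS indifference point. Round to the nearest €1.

€201,459

Set EPS_A = EPS_B: (EBIT − €24,000)(1 − 0.32) ÷ 980,000 = (EBIT − €91,000)(1 − 0.32) ÷ 610,000.
The (1 − t) factor cancels: (EBIT − 24,000) × 610,000 = (EBIT − 91,000) × 980,000.
Solving, EBIT = (91,000·980,000 − 24,000·610,000) / (980,000 − 610,000) = 74,540,000,000 / 370,000 = 201,459.46.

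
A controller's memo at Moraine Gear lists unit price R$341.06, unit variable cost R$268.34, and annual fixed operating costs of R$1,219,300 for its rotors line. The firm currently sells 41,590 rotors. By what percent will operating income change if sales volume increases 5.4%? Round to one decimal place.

+9.0%

Total contribution margin = 41,590 × R$72.72 = R$3,024,424.80.
EBIT = R$3,024,424.80 − R$1,219,300 = R$1,805,124.80.
Degree of operating leverage = R$3,024,424.80 / R$1,805,124.80 = 1.6755.
Operating income changes by 1.6755 × +5.4% = +9.0%.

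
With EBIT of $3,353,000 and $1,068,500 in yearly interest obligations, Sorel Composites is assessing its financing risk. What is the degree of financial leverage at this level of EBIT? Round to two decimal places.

1.47

Interest = $1,068,500.00.
Degree of financial leverage = EBIT / (EBIT − interest) = $3,353,000 / $2,284,500.00 = 1.4677.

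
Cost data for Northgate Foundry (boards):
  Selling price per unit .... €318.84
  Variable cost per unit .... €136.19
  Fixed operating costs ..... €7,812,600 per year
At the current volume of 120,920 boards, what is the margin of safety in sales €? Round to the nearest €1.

€24,916,195

Unit CM = price − variable cost = €318.84 − €136.19 = €182.65. Break-even units = €7,812,600 ÷ €182.65 = 42,773.61; break-even revenue = 42,773.61 × €318.84 = €13,637,938.05.
Actual sales revenue = 120,920 × €318.84 = €38,554,132.80.
Margin of safety = €38,554,132.80 − €13,637,938.05 = €24,916,195.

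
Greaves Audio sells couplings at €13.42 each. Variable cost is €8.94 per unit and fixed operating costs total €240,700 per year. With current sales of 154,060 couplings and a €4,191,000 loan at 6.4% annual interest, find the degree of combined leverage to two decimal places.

At 154,060 units, contribution = 154,060 × €4.48 = €690,188.80.
EBIT = €690,188.80 − €240,700 = €449,488.80. Interest = €268,224.00, so EBIT − I = €181,264.80.
DCL = contribution ÷ (EBIT − I) = €690,188.80 ÷ €181,264.80 = 3.8076.

3.81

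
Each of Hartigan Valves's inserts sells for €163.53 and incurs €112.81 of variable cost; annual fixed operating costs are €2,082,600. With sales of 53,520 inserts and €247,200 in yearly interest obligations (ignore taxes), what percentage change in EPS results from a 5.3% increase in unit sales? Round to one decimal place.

At 53,520 units, contribution = 53,520 × €50.72 = €2,714,534.40.
Operating income = contribution − fixed costs = €2,714,534.40 − €2,082,600 = €631,934.40.
After interest of €247,200.00, pre-tax earnings = €384,734.40.
Degree of combined leverage = contribution ÷ (EBIT − I) = €2,714,534.40 ÷ €384,734.40 = 7.0556.
EPS therefore changes by 7.0556 × (+5.3%) = +37.4%.

+37.4%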